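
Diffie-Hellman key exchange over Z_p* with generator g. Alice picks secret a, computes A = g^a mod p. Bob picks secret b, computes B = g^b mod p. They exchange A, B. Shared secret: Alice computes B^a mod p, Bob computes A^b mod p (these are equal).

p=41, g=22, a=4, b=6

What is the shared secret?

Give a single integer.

A = 22^4 mod 41  (bits of 4 = 100)
  bit 0 = 1: r = r^2 * 22 mod 41 = 1^2 * 22 = 1*22 = 22
  bit 1 = 0: r = r^2 mod 41 = 22^2 = 33
  bit 2 = 0: r = r^2 mod 41 = 33^2 = 23
  -> A = 23
B = 22^6 mod 41  (bits of 6 = 110)
  bit 0 = 1: r = r^2 * 22 mod 41 = 1^2 * 22 = 1*22 = 22
  bit 1 = 1: r = r^2 * 22 mod 41 = 22^2 * 22 = 33*22 = 29
  bit 2 = 0: r = r^2 mod 41 = 29^2 = 21
  -> B = 21
s = B^a = 21^4 mod 41  (bits of 4 = 100)
  bit 0 = 1: r = r^2 * 21 mod 41 = 1^2 * 21 = 1*21 = 21
  bit 1 = 0: r = r^2 mod 41 = 21^2 = 31
  bit 2 = 0: r = r^2 mod 41 = 31^2 = 18
  -> s = B^a = 18

Answer: 18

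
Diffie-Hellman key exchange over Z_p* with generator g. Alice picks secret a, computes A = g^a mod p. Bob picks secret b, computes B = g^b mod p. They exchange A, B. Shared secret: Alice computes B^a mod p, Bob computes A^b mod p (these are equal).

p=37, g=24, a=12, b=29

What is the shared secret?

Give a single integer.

Answer: 26

Derivation:
A = 24^12 mod 37  (bits of 12 = 1100)
  bit 0 = 1: r = r^2 * 24 mod 37 = 1^2 * 24 = 1*24 = 24
  bit 1 = 1: r = r^2 * 24 mod 37 = 24^2 * 24 = 21*24 = 23
  bit 2 = 0: r = r^2 mod 37 = 23^2 = 11
  bit 3 = 0: r = r^2 mod 37 = 11^2 = 10
  -> A = 10
B = 24^29 mod 37  (bits of 29 = 11101)
  bit 0 = 1: r = r^2 * 24 mod 37 = 1^2 * 24 = 1*24 = 24
  bit 1 = 1: r = r^2 * 24 mod 37 = 24^2 * 24 = 21*24 = 23
  bit 2 = 1: r = r^2 * 24 mod 37 = 23^2 * 24 = 11*24 = 5
  bit 3 = 0: r = r^2 mod 37 = 5^2 = 25
  bit 4 = 1: r = r^2 * 24 mod 37 = 25^2 * 24 = 33*24 = 15
  -> B = 15
s = B^a = 15^12 mod 37  (bits of 12 = 1100)
  bit 0 = 1: r = r^2 * 15 mod 37 = 1^2 * 15 = 1*15 = 15
  bit 1 = 1: r = r^2 * 15 mod 37 = 15^2 * 15 = 3*15 = 8
  bit 2 = 0: r = r^2 mod 37 = 8^2 = 27
  bit 3 = 0: r = r^2 mod 37 = 27^2 = 26
  -> s = B^a = 26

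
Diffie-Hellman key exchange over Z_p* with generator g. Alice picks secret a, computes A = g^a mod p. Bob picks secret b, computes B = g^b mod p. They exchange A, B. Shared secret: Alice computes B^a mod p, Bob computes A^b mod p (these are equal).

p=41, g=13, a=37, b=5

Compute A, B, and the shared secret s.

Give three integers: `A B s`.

A = 13^37 mod 41  (bits of 37 = 100101)
  bit 0 = 1: r = r^2 * 13 mod 41 = 1^2 * 13 = 1*13 = 13
  bit 1 = 0: r = r^2 mod 41 = 13^2 = 5
  bit 2 = 0: r = r^2 mod 41 = 5^2 = 25
  bit 3 = 1: r = r^2 * 13 mod 41 = 25^2 * 13 = 10*13 = 7
  bit 4 = 0: r = r^2 mod 41 = 7^2 = 8
  bit 5 = 1: r = r^2 * 13 mod 41 = 8^2 * 13 = 23*13 = 12
  -> A = 12
B = 13^5 mod 41  (bits of 5 = 101)
  bit 0 = 1: r = r^2 * 13 mod 41 = 1^2 * 13 = 1*13 = 13
  bit 1 = 0: r = r^2 mod 41 = 13^2 = 5
  bit 2 = 1: r = r^2 * 13 mod 41 = 5^2 * 13 = 25*13 = 38
  -> B = 38
s = B^a = 38^37 mod 41  (bits of 37 = 100101)
  bit 0 = 1: r = r^2 * 38 mod 41 = 1^2 * 38 = 1*38 = 38
  bit 1 = 0: r = r^2 mod 41 = 38^2 = 9
  bit 2 = 0: r = r^2 mod 41 = 9^2 = 40
  bit 3 = 1: r = r^2 * 38 mod 41 = 40^2 * 38 = 1*38 = 38
  bit 4 = 0: r = r^2 mod 41 = 38^2 = 9
  bit 5 = 1: r = r^2 * 38 mod 41 = 9^2 * 38 = 40*38 = 3
  -> s = B^a = 3

Answer: 12 38 3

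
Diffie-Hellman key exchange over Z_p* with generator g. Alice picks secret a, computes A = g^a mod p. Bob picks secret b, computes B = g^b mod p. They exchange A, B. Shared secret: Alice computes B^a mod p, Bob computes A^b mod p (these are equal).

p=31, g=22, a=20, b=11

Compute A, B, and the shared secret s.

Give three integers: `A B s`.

Answer: 25 17 5

Derivation:
A = 22^20 mod 31  (bits of 20 = 10100)
  bit 0 = 1: r = r^2 * 22 mod 31 = 1^2 * 22 = 1*22 = 22
  bit 1 = 0: r = r^2 mod 31 = 22^2 = 19
  bit 2 = 1: r = r^2 * 22 mod 31 = 19^2 * 22 = 20*22 = 6
  bit 3 = 0: r = r^2 mod 31 = 6^2 = 5
  bit 4 = 0: r = r^2 mod 31 = 5^2 = 25
  -> A = 25
B = 22^11 mod 31  (bits of 11 = 1011)
  bit 0 = 1: r = r^2 * 22 mod 31 = 1^2 * 22 = 1*22 = 22
  bit 1 = 0: r = r^2 mod 31 = 22^2 = 19
  bit 2 = 1: r = r^2 * 22 mod 31 = 19^2 * 22 = 20*22 = 6
  bit 3 = 1: r = r^2 * 22 mod 31 = 6^2 * 22 = 5*22 = 17
  -> B = 17
s = B^a = 17^20 mod 31  (bits of 20 = 10100)
  bit 0 = 1: r = r^2 * 17 mod 31 = 1^2 * 17 = 1*17 = 17
  bit 1 = 0: r = r^2 mod 31 = 17^2 = 10
  bit 2 = 1: r = r^2 * 17 mod 31 = 10^2 * 17 = 7*17 = 26
  bit 3 = 0: r = r^2 mod 31 = 26^2 = 25
  bit 4 = 0: r = r^2 mod 31 = 25^2 = 5
  -> s = B^a = 5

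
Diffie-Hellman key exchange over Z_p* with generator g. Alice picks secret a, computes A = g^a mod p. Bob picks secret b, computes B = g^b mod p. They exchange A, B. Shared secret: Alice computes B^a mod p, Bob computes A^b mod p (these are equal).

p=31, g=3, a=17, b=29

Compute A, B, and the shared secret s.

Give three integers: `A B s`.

A = 3^17 mod 31  (bits of 17 = 10001)
  bit 0 = 1: r = r^2 * 3 mod 31 = 1^2 * 3 = 1*3 = 3
  bit 1 = 0: r = r^2 mod 31 = 3^2 = 9
  bit 2 = 0: r = r^2 mod 31 = 9^2 = 19
  bit 3 = 0: r = r^2 mod 31 = 19^2 = 20
  bit 4 = 1: r = r^2 * 3 mod 31 = 20^2 * 3 = 28*3 = 22
  -> A = 22
B = 3^29 mod 31  (bits of 29 = 11101)
  bit 0 = 1: r = r^2 * 3 mod 31 = 1^2 * 3 = 1*3 = 3
  bit 1 = 1: r = r^2 * 3 mod 31 = 3^2 * 3 = 9*3 = 27
  bit 2 = 1: r = r^2 * 3 mod 31 = 27^2 * 3 = 16*3 = 17
  bit 3 = 0: r = r^2 mod 31 = 17^2 = 10
  bit 4 = 1: r = r^2 * 3 mod 31 = 10^2 * 3 = 7*3 = 21
  -> B = 21
s = B^a = 21^17 mod 31  (bits of 17 = 10001)
  bit 0 = 1: r = r^2 * 21 mod 31 = 1^2 * 21 = 1*21 = 21
  bit 1 = 0: r = r^2 mod 31 = 21^2 = 7
  bit 2 = 0: r = r^2 mod 31 = 7^2 = 18
  bit 3 = 0: r = r^2 mod 31 = 18^2 = 14
  bit 4 = 1: r = r^2 * 21 mod 31 = 14^2 * 21 = 10*21 = 24
  -> s = B^a = 24

Answer: 22 21 24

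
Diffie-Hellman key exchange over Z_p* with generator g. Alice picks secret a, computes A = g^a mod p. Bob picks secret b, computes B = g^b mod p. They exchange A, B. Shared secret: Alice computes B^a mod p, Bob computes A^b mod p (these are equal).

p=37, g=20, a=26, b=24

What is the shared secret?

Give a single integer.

A = 20^26 mod 37  (bits of 26 = 11010)
  bit 0 = 1: r = r^2 * 20 mod 37 = 1^2 * 20 = 1*20 = 20
  bit 1 = 1: r = r^2 * 20 mod 37 = 20^2 * 20 = 30*20 = 8
  bit 2 = 0: r = r^2 mod 37 = 8^2 = 27
  bit 3 = 1: r = r^2 * 20 mod 37 = 27^2 * 20 = 26*20 = 2
  bit 4 = 0: r = r^2 mod 37 = 2^2 = 4
  -> A = 4
B = 20^24 mod 37  (bits of 24 = 11000)
  bit 0 = 1: r = r^2 * 20 mod 37 = 1^2 * 20 = 1*20 = 20
  bit 1 = 1: r = r^2 * 20 mod 37 = 20^2 * 20 = 30*20 = 8
  bit 2 = 0: r = r^2 mod 37 = 8^2 = 27
  bit 3 = 0: r = r^2 mod 37 = 27^2 = 26
  bit 4 = 0: r = r^2 mod 37 = 26^2 = 10
  -> B = 10
s = B^a = 10^26 mod 37  (bits of 26 = 11010)
  bit 0 = 1: r = r^2 * 10 mod 37 = 1^2 * 10 = 1*10 = 10
  bit 1 = 1: r = r^2 * 10 mod 37 = 10^2 * 10 = 26*10 = 1
  bit 2 = 0: r = r^2 mod 37 = 1^2 = 1
  bit 3 = 1: r = r^2 * 10 mod 37 = 1^2 * 10 = 1*10 = 10
  bit 4 = 0: r = r^2 mod 37 = 10^2 = 26
  -> s = B^a = 26

Answer: 26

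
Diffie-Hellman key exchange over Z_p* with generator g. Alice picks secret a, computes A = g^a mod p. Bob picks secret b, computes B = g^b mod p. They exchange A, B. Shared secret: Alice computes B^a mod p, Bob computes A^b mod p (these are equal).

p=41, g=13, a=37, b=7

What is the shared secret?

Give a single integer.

Answer: 22

Derivation:
A = 13^37 mod 41  (bits of 37 = 100101)
  bit 0 = 1: r = r^2 * 13 mod 41 = 1^2 * 13 = 1*13 = 13
  bit 1 = 0: r = r^2 mod 41 = 13^2 = 5
  bit 2 = 0: r = r^2 mod 41 = 5^2 = 25
  bit 3 = 1: r = r^2 * 13 mod 41 = 25^2 * 13 = 10*13 = 7
  bit 4 = 0: r = r^2 mod 41 = 7^2 = 8
  bit 5 = 1: r = r^2 * 13 mod 41 = 8^2 * 13 = 23*13 = 12
  -> A = 12
B = 13^7 mod 41  (bits of 7 = 111)
  bit 0 = 1: r = r^2 * 13 mod 41 = 1^2 * 13 = 1*13 = 13
  bit 1 = 1: r = r^2 * 13 mod 41 = 13^2 * 13 = 5*13 = 24
  bit 2 = 1: r = r^2 * 13 mod 41 = 24^2 * 13 = 2*13 = 26
  -> B = 26
s = B^a = 26^37 mod 41  (bits of 37 = 100101)
  bit 0 = 1: r = r^2 * 26 mod 41 = 1^2 * 26 = 1*26 = 26
  bit 1 = 0: r = r^2 mod 41 = 26^2 = 20
  bit 2 = 0: r = r^2 mod 41 = 20^2 = 31
  bit 3 = 1: r = r^2 * 26 mod 41 = 31^2 * 26 = 18*26 = 17
  bit 4 = 0: r = r^2 mod 41 = 17^2 = 2
  bit 5 = 1: r = r^2 * 26 mod 41 = 2^2 * 26 = 4*26 = 22
  -> s = B^a = 22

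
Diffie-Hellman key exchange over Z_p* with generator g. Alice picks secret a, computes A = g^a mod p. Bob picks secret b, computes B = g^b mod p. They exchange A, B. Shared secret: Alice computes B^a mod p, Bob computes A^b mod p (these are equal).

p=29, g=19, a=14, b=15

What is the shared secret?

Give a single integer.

A = 19^14 mod 29  (bits of 14 = 1110)
  bit 0 = 1: r = r^2 * 19 mod 29 = 1^2 * 19 = 1*19 = 19
  bit 1 = 1: r = r^2 * 19 mod 29 = 19^2 * 19 = 13*19 = 15
  bit 2 = 1: r = r^2 * 19 mod 29 = 15^2 * 19 = 22*19 = 12
  bit 3 = 0: r = r^2 mod 29 = 12^2 = 28
  -> A = 28
B = 19^15 mod 29  (bits of 15 = 1111)
  bit 0 = 1: r = r^2 * 19 mod 29 = 1^2 * 19 = 1*19 = 19
  bit 1 = 1: r = r^2 * 19 mod 29 = 19^2 * 19 = 13*19 = 15
  bit 2 = 1: r = r^2 * 19 mod 29 = 15^2 * 19 = 22*19 = 12
  bit 3 = 1: r = r^2 * 19 mod 29 = 12^2 * 19 = 28*19 = 10
  -> B = 10
s = B^a = 10^14 mod 29  (bits of 14 = 1110)
  bit 0 = 1: r = r^2 * 10 mod 29 = 1^2 * 10 = 1*10 = 10
  bit 1 = 1: r = r^2 * 10 mod 29 = 10^2 * 10 = 13*10 = 14
  bit 2 = 1: r = r^2 * 10 mod 29 = 14^2 * 10 = 22*10 = 17
  bit 3 = 0: r = r^2 mod 29 = 17^2 = 28
  -> s = B^a = 28

Answer: 28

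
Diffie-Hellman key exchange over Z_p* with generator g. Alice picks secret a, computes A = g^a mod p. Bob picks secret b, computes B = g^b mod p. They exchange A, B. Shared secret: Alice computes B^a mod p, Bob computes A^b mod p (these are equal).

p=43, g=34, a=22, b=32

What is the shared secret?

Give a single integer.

Answer: 40

Derivation:
A = 34^22 mod 43  (bits of 22 = 10110)
  bit 0 = 1: r = r^2 * 34 mod 43 = 1^2 * 34 = 1*34 = 34
  bit 1 = 0: r = r^2 mod 43 = 34^2 = 38
  bit 2 = 1: r = r^2 * 34 mod 43 = 38^2 * 34 = 25*34 = 33
  bit 3 = 1: r = r^2 * 34 mod 43 = 33^2 * 34 = 14*34 = 3
  bit 4 = 0: r = r^2 mod 43 = 3^2 = 9
  -> A = 9
B = 34^32 mod 43  (bits of 32 = 100000)
  bit 0 = 1: r = r^2 * 34 mod 43 = 1^2 * 34 = 1*34 = 34
  bit 1 = 0: r = r^2 mod 43 = 34^2 = 38
  bit 2 = 0: r = r^2 mod 43 = 38^2 = 25
  bit 3 = 0: r = r^2 mod 43 = 25^2 = 23
  bit 4 = 0: r = r^2 mod 43 = 23^2 = 13
  bit 5 = 0: r = r^2 mod 43 = 13^2 = 40
  -> B = 40
s = B^a = 40^22 mod 43  (bits of 22 = 10110)
  bit 0 = 1: r = r^2 * 40 mod 43 = 1^2 * 40 = 1*40 = 40
  bit 1 = 0: r = r^2 mod 43 = 40^2 = 9
  bit 2 = 1: r = r^2 * 40 mod 43 = 9^2 * 40 = 38*40 = 15
  bit 3 = 1: r = r^2 * 40 mod 43 = 15^2 * 40 = 10*40 = 13
  bit 4 = 0: r = r^2 mod 43 = 13^2 = 40
  -> s = B^a = 40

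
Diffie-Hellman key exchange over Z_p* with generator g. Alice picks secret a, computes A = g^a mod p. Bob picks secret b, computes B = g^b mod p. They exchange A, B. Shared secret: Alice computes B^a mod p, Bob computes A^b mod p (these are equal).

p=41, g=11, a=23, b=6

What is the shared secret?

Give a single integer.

Answer: 21

Derivation:
A = 11^23 mod 41  (bits of 23 = 10111)
  bit 0 = 1: r = r^2 * 11 mod 41 = 1^2 * 11 = 1*11 = 11
  bit 1 = 0: r = r^2 mod 41 = 11^2 = 39
  bit 2 = 1: r = r^2 * 11 mod 41 = 39^2 * 11 = 4*11 = 3
  bit 3 = 1: r = r^2 * 11 mod 41 = 3^2 * 11 = 9*11 = 17
  bit 4 = 1: r = r^2 * 11 mod 41 = 17^2 * 11 = 2*11 = 22
  -> A = 22
B = 11^6 mod 41  (bits of 6 = 110)
  bit 0 = 1: r = r^2 * 11 mod 41 = 1^2 * 11 = 1*11 = 11
  bit 1 = 1: r = r^2 * 11 mod 41 = 11^2 * 11 = 39*11 = 19
  bit 2 = 0: r = r^2 mod 41 = 19^2 = 33
  -> B = 33
s = B^a = 33^23 mod 41  (bits of 23 = 10111)
  bit 0 = 1: r = r^2 * 33 mod 41 = 1^2 * 33 = 1*33 = 33
  bit 1 = 0: r = r^2 mod 41 = 33^2 = 23
  bit 2 = 1: r = r^2 * 33 mod 41 = 23^2 * 33 = 37*33 = 32
  bit 3 = 1: r = r^2 * 33 mod 41 = 32^2 * 33 = 40*33 = 8
  bit 4 = 1: r = r^2 * 33 mod 41 = 8^2 * 33 = 23*33 = 21
  -> s = B^a = 21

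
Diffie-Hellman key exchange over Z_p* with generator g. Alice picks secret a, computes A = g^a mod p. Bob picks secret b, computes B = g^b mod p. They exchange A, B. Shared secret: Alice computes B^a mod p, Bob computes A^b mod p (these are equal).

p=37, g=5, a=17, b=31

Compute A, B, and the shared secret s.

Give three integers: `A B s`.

Answer: 22 24 20

Derivation:
A = 5^17 mod 37  (bits of 17 = 10001)
  bit 0 = 1: r = r^2 * 5 mod 37 = 1^2 * 5 = 1*5 = 5
  bit 1 = 0: r = r^2 mod 37 = 5^2 = 25
  bit 2 = 0: r = r^2 mod 37 = 25^2 = 33
  bit 3 = 0: r = r^2 mod 37 = 33^2 = 16
  bit 4 = 1: r = r^2 * 5 mod 37 = 16^2 * 5 = 34*5 = 22
  -> A = 22
B = 5^31 mod 37  (bits of 31 = 11111)
  bit 0 = 1: r = r^2 * 5 mod 37 = 1^2 * 5 = 1*5 = 5
  bit 1 = 1: r = r^2 * 5 mod 37 = 5^2 * 5 = 25*5 = 14
  bit 2 = 1: r = r^2 * 5 mod 37 = 14^2 * 5 = 11*5 = 18
  bit 3 = 1: r = r^2 * 5 mod 37 = 18^2 * 5 = 28*5 = 29
  bit 4 = 1: r = r^2 * 5 mod 37 = 29^2 * 5 = 27*5 = 24
  -> B = 24
s = B^a = 24^17 mod 37  (bits of 17 = 10001)
  bit 0 = 1: r = r^2 * 24 mod 37 = 1^2 * 24 = 1*24 = 24
  bit 1 = 0: r = r^2 mod 37 = 24^2 = 21
  bit 2 = 0: r = r^2 mod 37 = 21^2 = 34
  bit 3 = 0: r = r^2 mod 37 = 34^2 = 9
  bit 4 = 1: r = r^2 * 24 mod 37 = 9^2 * 24 = 7*24 = 20
  -> s = B^a = 20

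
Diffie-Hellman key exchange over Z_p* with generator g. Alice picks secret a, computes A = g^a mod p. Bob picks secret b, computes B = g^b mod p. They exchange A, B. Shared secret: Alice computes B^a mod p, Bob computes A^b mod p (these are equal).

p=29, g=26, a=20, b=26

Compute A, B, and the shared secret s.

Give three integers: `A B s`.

Answer: 25 13 20

Derivation:
A = 26^20 mod 29  (bits of 20 = 10100)
  bit 0 = 1: r = r^2 * 26 mod 29 = 1^2 * 26 = 1*26 = 26
  bit 1 = 0: r = r^2 mod 29 = 26^2 = 9
  bit 2 = 1: r = r^2 * 26 mod 29 = 9^2 * 26 = 23*26 = 18
  bit 3 = 0: r = r^2 mod 29 = 18^2 = 5
  bit 4 = 0: r = r^2 mod 29 = 5^2 = 25
  -> A = 25
B = 26^26 mod 29  (bits of 26 = 11010)
  bit 0 = 1: r = r^2 * 26 mod 29 = 1^2 * 26 = 1*26 = 26
  bit 1 = 1: r = r^2 * 26 mod 29 = 26^2 * 26 = 9*26 = 2
  bit 2 = 0: r = r^2 mod 29 = 2^2 = 4
  bit 3 = 1: r = r^2 * 26 mod 29 = 4^2 * 26 = 16*26 = 10
  bit 4 = 0: r = r^2 mod 29 = 10^2 = 13
  -> B = 13
s = B^a = 13^20 mod 29  (bits of 20 = 10100)
  bit 0 = 1: r = r^2 * 13 mod 29 = 1^2 * 13 = 1*13 = 13
  bit 1 = 0: r = r^2 mod 29 = 13^2 = 24
  bit 2 = 1: r = r^2 * 13 mod 29 = 24^2 * 13 = 25*13 = 6
  bit 3 = 0: r = r^2 mod 29 = 6^2 = 7
  bit 4 = 0: r = r^2 mod 29 = 7^2 = 20
  -> s = B^a = 20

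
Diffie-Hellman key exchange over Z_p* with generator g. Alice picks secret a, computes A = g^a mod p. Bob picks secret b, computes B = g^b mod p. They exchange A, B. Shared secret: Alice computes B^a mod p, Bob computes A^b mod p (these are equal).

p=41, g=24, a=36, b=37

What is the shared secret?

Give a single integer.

A = 24^36 mod 41  (bits of 36 = 100100)
  bit 0 = 1: r = r^2 * 24 mod 41 = 1^2 * 24 = 1*24 = 24
  bit 1 = 0: r = r^2 mod 41 = 24^2 = 2
  bit 2 = 0: r = r^2 mod 41 = 2^2 = 4
  bit 3 = 1: r = r^2 * 24 mod 41 = 4^2 * 24 = 16*24 = 15
  bit 4 = 0: r = r^2 mod 41 = 15^2 = 20
  bit 5 = 0: r = r^2 mod 41 = 20^2 = 31
  -> A = 31
B = 24^37 mod 41  (bits of 37 = 100101)
  bit 0 = 1: r = r^2 * 24 mod 41 = 1^2 * 24 = 1*24 = 24
  bit 1 = 0: r = r^2 mod 41 = 24^2 = 2
  bit 2 = 0: r = r^2 mod 41 = 2^2 = 4
  bit 3 = 1: r = r^2 * 24 mod 41 = 4^2 * 24 = 16*24 = 15
  bit 4 = 0: r = r^2 mod 41 = 15^2 = 20
  bit 5 = 1: r = r^2 * 24 mod 41 = 20^2 * 24 = 31*24 = 6
  -> B = 6
s = B^a = 6^36 mod 41  (bits of 36 = 100100)
  bit 0 = 1: r = r^2 * 6 mod 41 = 1^2 * 6 = 1*6 = 6
  bit 1 = 0: r = r^2 mod 41 = 6^2 = 36
  bit 2 = 0: r = r^2 mod 41 = 36^2 = 25
  bit 3 = 1: r = r^2 * 6 mod 41 = 25^2 * 6 = 10*6 = 19
  bit 4 = 0: r = r^2 mod 41 = 19^2 = 33
  bit 5 = 0: r = r^2 mod 41 = 33^2 = 23
  -> s = B^a = 23

Answer: 23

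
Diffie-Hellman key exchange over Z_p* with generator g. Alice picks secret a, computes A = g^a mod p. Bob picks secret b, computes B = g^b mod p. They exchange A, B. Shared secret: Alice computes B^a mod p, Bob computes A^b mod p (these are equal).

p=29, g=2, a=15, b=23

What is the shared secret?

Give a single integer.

A = 2^15 mod 29  (bits of 15 = 1111)
  bit 0 = 1: r = r^2 * 2 mod 29 = 1^2 * 2 = 1*2 = 2
  bit 1 = 1: r = r^2 * 2 mod 29 = 2^2 * 2 = 4*2 = 8
  bit 2 = 1: r = r^2 * 2 mod 29 = 8^2 * 2 = 6*2 = 12
  bit 3 = 1: r = r^2 * 2 mod 29 = 12^2 * 2 = 28*2 = 27
  -> A = 27
B = 2^23 mod 29  (bits of 23 = 10111)
  bit 0 = 1: r = r^2 * 2 mod 29 = 1^2 * 2 = 1*2 = 2
  bit 1 = 0: r = r^2 mod 29 = 2^2 = 4
  bit 2 = 1: r = r^2 * 2 mod 29 = 4^2 * 2 = 16*2 = 3
  bit 3 = 1: r = r^2 * 2 mod 29 = 3^2 * 2 = 9*2 = 18
  bit 4 = 1: r = r^2 * 2 mod 29 = 18^2 * 2 = 5*2 = 10
  -> B = 10
s = B^a = 10^15 mod 29  (bits of 15 = 1111)
  bit 0 = 1: r = r^2 * 10 mod 29 = 1^2 * 10 = 1*10 = 10
  bit 1 = 1: r = r^2 * 10 mod 29 = 10^2 * 10 = 13*10 = 14
  bit 2 = 1: r = r^2 * 10 mod 29 = 14^2 * 10 = 22*10 = 17
  bit 3 = 1: r = r^2 * 10 mod 29 = 17^2 * 10 = 28*10 = 19
  -> s = B^a = 19

Answer: 19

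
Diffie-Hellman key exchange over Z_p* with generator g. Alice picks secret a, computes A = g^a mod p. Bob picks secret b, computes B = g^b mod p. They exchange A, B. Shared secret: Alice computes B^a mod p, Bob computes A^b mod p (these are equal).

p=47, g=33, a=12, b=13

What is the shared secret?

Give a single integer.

A = 33^12 mod 47  (bits of 12 = 1100)
  bit 0 = 1: r = r^2 * 33 mod 47 = 1^2 * 33 = 1*33 = 33
  bit 1 = 1: r = r^2 * 33 mod 47 = 33^2 * 33 = 8*33 = 29
  bit 2 = 0: r = r^2 mod 47 = 29^2 = 42
  bit 3 = 0: r = r^2 mod 47 = 42^2 = 25
  -> A = 25
B = 33^13 mod 47  (bits of 13 = 1101)
  bit 0 = 1: r = r^2 * 33 mod 47 = 1^2 * 33 = 1*33 = 33
  bit 1 = 1: r = r^2 * 33 mod 47 = 33^2 * 33 = 8*33 = 29
  bit 2 = 0: r = r^2 mod 47 = 29^2 = 42
  bit 3 = 1: r = r^2 * 33 mod 47 = 42^2 * 33 = 25*33 = 26
  -> B = 26
s = B^a = 26^12 mod 47  (bits of 12 = 1100)
  bit 0 = 1: r = r^2 * 26 mod 47 = 1^2 * 26 = 1*26 = 26
  bit 1 = 1: r = r^2 * 26 mod 47 = 26^2 * 26 = 18*26 = 45
  bit 2 = 0: r = r^2 mod 47 = 45^2 = 4
  bit 3 = 0: r = r^2 mod 47 = 4^2 = 16
  -> s = B^a = 16

Answer: 16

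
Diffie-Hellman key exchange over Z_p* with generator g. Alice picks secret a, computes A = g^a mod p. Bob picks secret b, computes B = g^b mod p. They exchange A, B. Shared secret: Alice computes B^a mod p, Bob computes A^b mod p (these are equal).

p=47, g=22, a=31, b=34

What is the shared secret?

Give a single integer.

Answer: 6

Derivation:
A = 22^31 mod 47  (bits of 31 = 11111)
  bit 0 = 1: r = r^2 * 22 mod 47 = 1^2 * 22 = 1*22 = 22
  bit 1 = 1: r = r^2 * 22 mod 47 = 22^2 * 22 = 14*22 = 26
  bit 2 = 1: r = r^2 * 22 mod 47 = 26^2 * 22 = 18*22 = 20
  bit 3 = 1: r = r^2 * 22 mod 47 = 20^2 * 22 = 24*22 = 11
  bit 4 = 1: r = r^2 * 22 mod 47 = 11^2 * 22 = 27*22 = 30
  -> A = 30
B = 22^34 mod 47  (bits of 34 = 100010)
  bit 0 = 1: r = r^2 * 22 mod 47 = 1^2 * 22 = 1*22 = 22
  bit 1 = 0: r = r^2 mod 47 = 22^2 = 14
  bit 2 = 0: r = r^2 mod 47 = 14^2 = 8
  bit 3 = 0: r = r^2 mod 47 = 8^2 = 17
  bit 4 = 1: r = r^2 * 22 mod 47 = 17^2 * 22 = 7*22 = 13
  bit 5 = 0: r = r^2 mod 47 = 13^2 = 28
  -> B = 28
s = B^a = 28^31 mod 47  (bits of 31 = 11111)
  bit 0 = 1: r = r^2 * 28 mod 47 = 1^2 * 28 = 1*28 = 28
  bit 1 = 1: r = r^2 * 28 mod 47 = 28^2 * 28 = 32*28 = 3
  bit 2 = 1: r = r^2 * 28 mod 47 = 3^2 * 28 = 9*28 = 17
  bit 3 = 1: r = r^2 * 28 mod 47 = 17^2 * 28 = 7*28 = 8
  bit 4 = 1: r = r^2 * 28 mod 47 = 8^2 * 28 = 17*28 = 6
  -> s = B^a = 6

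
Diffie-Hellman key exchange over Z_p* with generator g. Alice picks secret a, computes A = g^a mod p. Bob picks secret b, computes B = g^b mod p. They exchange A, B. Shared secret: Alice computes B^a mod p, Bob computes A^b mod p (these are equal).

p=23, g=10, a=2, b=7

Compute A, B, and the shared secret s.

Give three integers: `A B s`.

A = 10^2 mod 23  (bits of 2 = 10)
  bit 0 = 1: r = r^2 * 10 mod 23 = 1^2 * 10 = 1*10 = 10
  bit 1 = 0: r = r^2 mod 23 = 10^2 = 8
  -> A = 8
B = 10^7 mod 23  (bits of 7 = 111)
  bit 0 = 1: r = r^2 * 10 mod 23 = 1^2 * 10 = 1*10 = 10
  bit 1 = 1: r = r^2 * 10 mod 23 = 10^2 * 10 = 8*10 = 11
  bit 2 = 1: r = r^2 * 10 mod 23 = 11^2 * 10 = 6*10 = 14
  -> B = 14
s = B^a = 14^2 mod 23  (bits of 2 = 10)
  bit 0 = 1: r = r^2 * 14 mod 23 = 1^2 * 14 = 1*14 = 14
  bit 1 = 0: r = r^2 mod 23 = 14^2 = 12
  -> s = B^a = 12

Answer: 8 14 12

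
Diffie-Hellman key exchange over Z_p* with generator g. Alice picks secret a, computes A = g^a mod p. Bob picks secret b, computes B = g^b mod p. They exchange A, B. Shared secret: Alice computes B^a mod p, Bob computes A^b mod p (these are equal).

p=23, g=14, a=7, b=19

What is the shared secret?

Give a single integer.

Answer: 14

Derivation:
A = 14^7 mod 23  (bits of 7 = 111)
  bit 0 = 1: r = r^2 * 14 mod 23 = 1^2 * 14 = 1*14 = 14
  bit 1 = 1: r = r^2 * 14 mod 23 = 14^2 * 14 = 12*14 = 7
  bit 2 = 1: r = r^2 * 14 mod 23 = 7^2 * 14 = 3*14 = 19
  -> A = 19
B = 14^19 mod 23  (bits of 19 = 10011)
  bit 0 = 1: r = r^2 * 14 mod 23 = 1^2 * 14 = 1*14 = 14
  bit 1 = 0: r = r^2 mod 23 = 14^2 = 12
  bit 2 = 0: r = r^2 mod 23 = 12^2 = 6
  bit 3 = 1: r = r^2 * 14 mod 23 = 6^2 * 14 = 13*14 = 21
  bit 4 = 1: r = r^2 * 14 mod 23 = 21^2 * 14 = 4*14 = 10
  -> B = 10
s = B^a = 10^7 mod 23  (bits of 7 = 111)
  bit 0 = 1: r = r^2 * 10 mod 23 = 1^2 * 10 = 1*10 = 10
  bit 1 = 1: r = r^2 * 10 mod 23 = 10^2 * 10 = 8*10 = 11
  bit 2 = 1: r = r^2 * 10 mod 23 = 11^2 * 10 = 6*10 = 14
  -> s = B^a = 14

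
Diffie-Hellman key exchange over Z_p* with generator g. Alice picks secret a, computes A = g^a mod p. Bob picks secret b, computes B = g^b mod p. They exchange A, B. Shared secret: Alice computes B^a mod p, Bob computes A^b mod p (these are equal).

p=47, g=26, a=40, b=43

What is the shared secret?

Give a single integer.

A = 26^40 mod 47  (bits of 40 = 101000)
  bit 0 = 1: r = r^2 * 26 mod 47 = 1^2 * 26 = 1*26 = 26
  bit 1 = 0: r = r^2 mod 47 = 26^2 = 18
  bit 2 = 1: r = r^2 * 26 mod 47 = 18^2 * 26 = 42*26 = 11
  bit 3 = 0: r = r^2 mod 47 = 11^2 = 27
  bit 4 = 0: r = r^2 mod 47 = 27^2 = 24
  bit 5 = 0: r = r^2 mod 47 = 24^2 = 12
  -> A = 12
B = 26^43 mod 47  (bits of 43 = 101011)
  bit 0 = 1: r = r^2 * 26 mod 47 = 1^2 * 26 = 1*26 = 26
  bit 1 = 0: r = r^2 mod 47 = 26^2 = 18
  bit 2 = 1: r = r^2 * 26 mod 47 = 18^2 * 26 = 42*26 = 11
  bit 3 = 0: r = r^2 mod 47 = 11^2 = 27
  bit 4 = 1: r = r^2 * 26 mod 47 = 27^2 * 26 = 24*26 = 13
  bit 5 = 1: r = r^2 * 26 mod 47 = 13^2 * 26 = 28*26 = 23
  -> B = 23
s = B^a = 23^40 mod 47  (bits of 40 = 101000)
  bit 0 = 1: r = r^2 * 23 mod 47 = 1^2 * 23 = 1*23 = 23
  bit 1 = 0: r = r^2 mod 47 = 23^2 = 12
  bit 2 = 1: r = r^2 * 23 mod 47 = 12^2 * 23 = 3*23 = 22
  bit 3 = 0: r = r^2 mod 47 = 22^2 = 14
  bit 4 = 0: r = r^2 mod 47 = 14^2 = 8
  bit 5 = 0: r = r^2 mod 47 = 8^2 = 17
  -> s = B^a = 17

Answer: 17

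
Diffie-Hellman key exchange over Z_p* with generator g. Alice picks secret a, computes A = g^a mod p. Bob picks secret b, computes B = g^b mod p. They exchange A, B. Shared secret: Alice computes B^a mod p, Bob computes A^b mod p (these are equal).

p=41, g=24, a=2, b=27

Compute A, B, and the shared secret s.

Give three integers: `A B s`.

A = 24^2 mod 41  (bits of 2 = 10)
  bit 0 = 1: r = r^2 * 24 mod 41 = 1^2 * 24 = 1*24 = 24
  bit 1 = 0: r = r^2 mod 41 = 24^2 = 2
  -> A = 2
B = 24^27 mod 41  (bits of 27 = 11011)
  bit 0 = 1: r = r^2 * 24 mod 41 = 1^2 * 24 = 1*24 = 24
  bit 1 = 1: r = r^2 * 24 mod 41 = 24^2 * 24 = 2*24 = 7
  bit 2 = 0: r = r^2 mod 41 = 7^2 = 8
  bit 3 = 1: r = r^2 * 24 mod 41 = 8^2 * 24 = 23*24 = 19
  bit 4 = 1: r = r^2 * 24 mod 41 = 19^2 * 24 = 33*24 = 13
  -> B = 13
s = B^a = 13^2 mod 41  (bits of 2 = 10)
  bit 0 = 1: r = r^2 * 13 mod 41 = 1^2 * 13 = 1*13 = 13
  bit 1 = 0: r = r^2 mod 41 = 13^2 = 5
  -> s = B^a = 5

Answer: 2 13 5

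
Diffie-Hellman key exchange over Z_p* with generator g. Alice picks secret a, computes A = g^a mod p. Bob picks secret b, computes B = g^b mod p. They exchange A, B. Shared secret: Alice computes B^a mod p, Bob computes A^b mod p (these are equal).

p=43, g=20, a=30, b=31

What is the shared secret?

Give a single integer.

Answer: 4

Derivation:
A = 20^30 mod 43  (bits of 30 = 11110)
  bit 0 = 1: r = r^2 * 20 mod 43 = 1^2 * 20 = 1*20 = 20
  bit 1 = 1: r = r^2 * 20 mod 43 = 20^2 * 20 = 13*20 = 2
  bit 2 = 1: r = r^2 * 20 mod 43 = 2^2 * 20 = 4*20 = 37
  bit 3 = 1: r = r^2 * 20 mod 43 = 37^2 * 20 = 36*20 = 32
  bit 4 = 0: r = r^2 mod 43 = 32^2 = 35
  -> A = 35
B = 20^31 mod 43  (bits of 31 = 11111)
  bit 0 = 1: r = r^2 * 20 mod 43 = 1^2 * 20 = 1*20 = 20
  bit 1 = 1: r = r^2 * 20 mod 43 = 20^2 * 20 = 13*20 = 2
  bit 2 = 1: r = r^2 * 20 mod 43 = 2^2 * 20 = 4*20 = 37
  bit 3 = 1: r = r^2 * 20 mod 43 = 37^2 * 20 = 36*20 = 32
  bit 4 = 1: r = r^2 * 20 mod 43 = 32^2 * 20 = 35*20 = 12
  -> B = 12
s = B^a = 12^30 mod 43  (bits of 30 = 11110)
  bit 0 = 1: r = r^2 * 12 mod 43 = 1^2 * 12 = 1*12 = 12
  bit 1 = 1: r = r^2 * 12 mod 43 = 12^2 * 12 = 15*12 = 8
  bit 2 = 1: r = r^2 * 12 mod 43 = 8^2 * 12 = 21*12 = 37
  bit 3 = 1: r = r^2 * 12 mod 43 = 37^2 * 12 = 36*12 = 2
  bit 4 = 0: r = r^2 mod 43 = 2^2 = 4
  -> s = B^a = 4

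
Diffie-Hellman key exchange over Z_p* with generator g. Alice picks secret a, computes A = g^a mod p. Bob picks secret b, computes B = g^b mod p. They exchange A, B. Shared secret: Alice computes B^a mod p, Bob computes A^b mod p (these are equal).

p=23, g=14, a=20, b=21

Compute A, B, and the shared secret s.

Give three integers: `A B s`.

A = 14^20 mod 23  (bits of 20 = 10100)
  bit 0 = 1: r = r^2 * 14 mod 23 = 1^2 * 14 = 1*14 = 14
  bit 1 = 0: r = r^2 mod 23 = 14^2 = 12
  bit 2 = 1: r = r^2 * 14 mod 23 = 12^2 * 14 = 6*14 = 15
  bit 3 = 0: r = r^2 mod 23 = 15^2 = 18
  bit 4 = 0: r = r^2 mod 23 = 18^2 = 2
  -> A = 2
B = 14^21 mod 23  (bits of 21 = 10101)
  bit 0 = 1: r = r^2 * 14 mod 23 = 1^2 * 14 = 1*14 = 14
  bit 1 = 0: r = r^2 mod 23 = 14^2 = 12
  bit 2 = 1: r = r^2 * 14 mod 23 = 12^2 * 14 = 6*14 = 15
  bit 3 = 0: r = r^2 mod 23 = 15^2 = 18
  bit 4 = 1: r = r^2 * 14 mod 23 = 18^2 * 14 = 2*14 = 5
  -> B = 5
s = B^a = 5^20 mod 23  (bits of 20 = 10100)
  bit 0 = 1: r = r^2 * 5 mod 23 = 1^2 * 5 = 1*5 = 5
  bit 1 = 0: r = r^2 mod 23 = 5^2 = 2
  bit 2 = 1: r = r^2 * 5 mod 23 = 2^2 * 5 = 4*5 = 20
  bit 3 = 0: r = r^2 mod 23 = 20^2 = 9
  bit 4 = 0: r = r^2 mod 23 = 9^2 = 12
  -> s = B^a = 12

Answer: 2 5 12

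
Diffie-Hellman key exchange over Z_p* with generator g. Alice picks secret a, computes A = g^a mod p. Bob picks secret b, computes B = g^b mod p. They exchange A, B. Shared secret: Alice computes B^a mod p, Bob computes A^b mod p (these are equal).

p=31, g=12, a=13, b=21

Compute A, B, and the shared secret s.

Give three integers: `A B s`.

A = 12^13 mod 31  (bits of 13 = 1101)
  bit 0 = 1: r = r^2 * 12 mod 31 = 1^2 * 12 = 1*12 = 12
  bit 1 = 1: r = r^2 * 12 mod 31 = 12^2 * 12 = 20*12 = 23
  bit 2 = 0: r = r^2 mod 31 = 23^2 = 2
  bit 3 = 1: r = r^2 * 12 mod 31 = 2^2 * 12 = 4*12 = 17
  -> A = 17
B = 12^21 mod 31  (bits of 21 = 10101)
  bit 0 = 1: r = r^2 * 12 mod 31 = 1^2 * 12 = 1*12 = 12
  bit 1 = 0: r = r^2 mod 31 = 12^2 = 20
  bit 2 = 1: r = r^2 * 12 mod 31 = 20^2 * 12 = 28*12 = 26
  bit 3 = 0: r = r^2 mod 31 = 26^2 = 25
  bit 4 = 1: r = r^2 * 12 mod 31 = 25^2 * 12 = 5*12 = 29
  -> B = 29
s = B^a = 29^13 mod 31  (bits of 13 = 1101)
  bit 0 = 1: r = r^2 * 29 mod 31 = 1^2 * 29 = 1*29 = 29
  bit 1 = 1: r = r^2 * 29 mod 31 = 29^2 * 29 = 4*29 = 23
  bit 2 = 0: r = r^2 mod 31 = 23^2 = 2
  bit 3 = 1: r = r^2 * 29 mod 31 = 2^2 * 29 = 4*29 = 23
  -> s = B^a = 23

Answer: 17 29 23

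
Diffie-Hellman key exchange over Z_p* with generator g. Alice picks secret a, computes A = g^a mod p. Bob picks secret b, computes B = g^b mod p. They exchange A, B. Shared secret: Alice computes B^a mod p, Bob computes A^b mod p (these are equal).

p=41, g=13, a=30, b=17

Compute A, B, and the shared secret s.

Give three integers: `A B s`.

Answer: 32 29 32

Derivation:
A = 13^30 mod 41  (bits of 30 = 11110)
  bit 0 = 1: r = r^2 * 13 mod 41 = 1^2 * 13 = 1*13 = 13
  bit 1 = 1: r = r^2 * 13 mod 41 = 13^2 * 13 = 5*13 = 24
  bit 2 = 1: r = r^2 * 13 mod 41 = 24^2 * 13 = 2*13 = 26
  bit 3 = 1: r = r^2 * 13 mod 41 = 26^2 * 13 = 20*13 = 14
  bit 4 = 0: r = r^2 mod 41 = 14^2 = 32
  -> A = 32
B = 13^17 mod 41  (bits of 17 = 10001)
  bit 0 = 1: r = r^2 * 13 mod 41 = 1^2 * 13 = 1*13 = 13
  bit 1 = 0: r = r^2 mod 41 = 13^2 = 5
  bit 2 = 0: r = r^2 mod 41 = 5^2 = 25
  bit 3 = 0: r = r^2 mod 41 = 25^2 = 10
  bit 4 = 1: r = r^2 * 13 mod 41 = 10^2 * 13 = 18*13 = 29
  -> B = 29
s = B^a = 29^30 mod 41  (bits of 30 = 11110)
  bit 0 = 1: r = r^2 * 29 mod 41 = 1^2 * 29 = 1*29 = 29
  bit 1 = 1: r = r^2 * 29 mod 41 = 29^2 * 29 = 21*29 = 35
  bit 2 = 1: r = r^2 * 29 mod 41 = 35^2 * 29 = 36*29 = 19
  bit 3 = 1: r = r^2 * 29 mod 41 = 19^2 * 29 = 33*29 = 14
  bit 4 = 0: r = r^2 mod 41 = 14^2 = 32
  -> s = B^a = 32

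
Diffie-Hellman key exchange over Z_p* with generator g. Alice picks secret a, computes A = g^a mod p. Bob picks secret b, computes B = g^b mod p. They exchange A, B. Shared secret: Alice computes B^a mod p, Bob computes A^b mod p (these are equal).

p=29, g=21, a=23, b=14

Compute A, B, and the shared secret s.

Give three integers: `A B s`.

Answer: 15 28 28

Derivation:
A = 21^23 mod 29  (bits of 23 = 10111)
  bit 0 = 1: r = r^2 * 21 mod 29 = 1^2 * 21 = 1*21 = 21
  bit 1 = 0: r = r^2 mod 29 = 21^2 = 6
  bit 2 = 1: r = r^2 * 21 mod 29 = 6^2 * 21 = 7*21 = 2
  bit 3 = 1: r = r^2 * 21 mod 29 = 2^2 * 21 = 4*21 = 26
  bit 4 = 1: r = r^2 * 21 mod 29 = 26^2 * 21 = 9*21 = 15
  -> A = 15
B = 21^14 mod 29  (bits of 14 = 1110)
  bit 0 = 1: r = r^2 * 21 mod 29 = 1^2 * 21 = 1*21 = 21
  bit 1 = 1: r = r^2 * 21 mod 29 = 21^2 * 21 = 6*21 = 10
  bit 2 = 1: r = r^2 * 21 mod 29 = 10^2 * 21 = 13*21 = 12
  bit 3 = 0: r = r^2 mod 29 = 12^2 = 28
  -> B = 28
s = B^a = 28^23 mod 29  (bits of 23 = 10111)
  bit 0 = 1: r = r^2 * 28 mod 29 = 1^2 * 28 = 1*28 = 28
  bit 1 = 0: r = r^2 mod 29 = 28^2 = 1
  bit 2 = 1: r = r^2 * 28 mod 29 = 1^2 * 28 = 1*28 = 28
  bit 3 = 1: r = r^2 * 28 mod 29 = 28^2 * 28 = 1*28 = 28
  bit 4 = 1: r = r^2 * 28 mod 29 = 28^2 * 28 = 1*28 = 28
  -> s = B^a = 28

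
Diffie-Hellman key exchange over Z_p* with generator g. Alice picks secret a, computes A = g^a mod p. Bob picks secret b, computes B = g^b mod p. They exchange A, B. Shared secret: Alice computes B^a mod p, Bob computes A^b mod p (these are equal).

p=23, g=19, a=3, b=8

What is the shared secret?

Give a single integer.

A = 19^3 mod 23  (bits of 3 = 11)
  bit 0 = 1: r = r^2 * 19 mod 23 = 1^2 * 19 = 1*19 = 19
  bit 1 = 1: r = r^2 * 19 mod 23 = 19^2 * 19 = 16*19 = 5
  -> A = 5
B = 19^8 mod 23  (bits of 8 = 1000)
  bit 0 = 1: r = r^2 * 19 mod 23 = 1^2 * 19 = 1*19 = 19
  bit 1 = 0: r = r^2 mod 23 = 19^2 = 16
  bit 2 = 0: r = r^2 mod 23 = 16^2 = 3
  bit 3 = 0: r = r^2 mod 23 = 3^2 = 9
  -> B = 9
s = B^a = 9^3 mod 23  (bits of 3 = 11)
  bit 0 = 1: r = r^2 * 9 mod 23 = 1^2 * 9 = 1*9 = 9
  bit 1 = 1: r = r^2 * 9 mod 23 = 9^2 * 9 = 12*9 = 16
  -> s = B^a = 16

Answer: 16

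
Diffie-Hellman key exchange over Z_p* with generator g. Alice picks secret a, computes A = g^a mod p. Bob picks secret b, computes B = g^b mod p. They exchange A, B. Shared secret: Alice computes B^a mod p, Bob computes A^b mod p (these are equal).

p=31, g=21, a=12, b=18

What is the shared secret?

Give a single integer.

A = 21^12 mod 31  (bits of 12 = 1100)
  bit 0 = 1: r = r^2 * 21 mod 31 = 1^2 * 21 = 1*21 = 21
  bit 1 = 1: r = r^2 * 21 mod 31 = 21^2 * 21 = 7*21 = 23
  bit 2 = 0: r = r^2 mod 31 = 23^2 = 2
  bit 3 = 0: r = r^2 mod 31 = 2^2 = 4
  -> A = 4
B = 21^18 mod 31  (bits of 18 = 10010)
  bit 0 = 1: r = r^2 * 21 mod 31 = 1^2 * 21 = 1*21 = 21
  bit 1 = 0: r = r^2 mod 31 = 21^2 = 7
  bit 2 = 0: r = r^2 mod 31 = 7^2 = 18
  bit 3 = 1: r = r^2 * 21 mod 31 = 18^2 * 21 = 14*21 = 15
  bit 4 = 0: r = r^2 mod 31 = 15^2 = 8
  -> B = 8
s = B^a = 8^12 mod 31  (bits of 12 = 1100)
  bit 0 = 1: r = r^2 * 8 mod 31 = 1^2 * 8 = 1*8 = 8
  bit 1 = 1: r = r^2 * 8 mod 31 = 8^2 * 8 = 2*8 = 16
  bit 2 = 0: r = r^2 mod 31 = 16^2 = 8
  bit 3 = 0: r = r^2 mod 31 = 8^2 = 2
  -> s = B^a = 2

Answer: 2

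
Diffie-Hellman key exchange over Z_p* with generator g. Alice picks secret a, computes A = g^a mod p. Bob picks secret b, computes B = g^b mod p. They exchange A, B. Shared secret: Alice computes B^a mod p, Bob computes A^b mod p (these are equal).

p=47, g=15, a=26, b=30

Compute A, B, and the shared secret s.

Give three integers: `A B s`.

Answer: 9 7 14

Derivation:
A = 15^26 mod 47  (bits of 26 = 11010)
  bit 0 = 1: r = r^2 * 15 mod 47 = 1^2 * 15 = 1*15 = 15
  bit 1 = 1: r = r^2 * 15 mod 47 = 15^2 * 15 = 37*15 = 38
  bit 2 = 0: r = r^2 mod 47 = 38^2 = 34
  bit 3 = 1: r = r^2 * 15 mod 47 = 34^2 * 15 = 28*15 = 44
  bit 4 = 0: r = r^2 mod 47 = 44^2 = 9
  -> A = 9
B = 15^30 mod 47  (bits of 30 = 11110)
  bit 0 = 1: r = r^2 * 15 mod 47 = 1^2 * 15 = 1*15 = 15
  bit 1 = 1: r = r^2 * 15 mod 47 = 15^2 * 15 = 37*15 = 38
  bit 2 = 1: r = r^2 * 15 mod 47 = 38^2 * 15 = 34*15 = 40
  bit 3 = 1: r = r^2 * 15 mod 47 = 40^2 * 15 = 2*15 = 30
  bit 4 = 0: r = r^2 mod 47 = 30^2 = 7
  -> B = 7
s = B^a = 7^26 mod 47  (bits of 26 = 11010)
  bit 0 = 1: r = r^2 * 7 mod 47 = 1^2 * 7 = 1*7 = 7
  bit 1 = 1: r = r^2 * 7 mod 47 = 7^2 * 7 = 2*7 = 14
  bit 2 = 0: r = r^2 mod 47 = 14^2 = 8
  bit 3 = 1: r = r^2 * 7 mod 47 = 8^2 * 7 = 17*7 = 25
  bit 4 = 0: r = r^2 mod 47 = 25^2 = 14
  -> s = B^a = 14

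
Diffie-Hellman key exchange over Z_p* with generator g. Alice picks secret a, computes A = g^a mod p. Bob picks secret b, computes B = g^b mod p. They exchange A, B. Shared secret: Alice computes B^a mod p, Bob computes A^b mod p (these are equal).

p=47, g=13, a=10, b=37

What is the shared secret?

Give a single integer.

Answer: 28

Derivation:
A = 13^10 mod 47  (bits of 10 = 1010)
  bit 0 = 1: r = r^2 * 13 mod 47 = 1^2 * 13 = 1*13 = 13
  bit 1 = 0: r = r^2 mod 47 = 13^2 = 28
  bit 2 = 1: r = r^2 * 13 mod 47 = 28^2 * 13 = 32*13 = 40
  bit 3 = 0: r = r^2 mod 47 = 40^2 = 2
  -> A = 2
B = 13^37 mod 47  (bits of 37 = 100101)
  bit 0 = 1: r = r^2 * 13 mod 47 = 1^2 * 13 = 1*13 = 13
  bit 1 = 0: r = r^2 mod 47 = 13^2 = 28
  bit 2 = 0: r = r^2 mod 47 = 28^2 = 32
  bit 3 = 1: r = r^2 * 13 mod 47 = 32^2 * 13 = 37*13 = 11
  bit 4 = 0: r = r^2 mod 47 = 11^2 = 27
  bit 5 = 1: r = r^2 * 13 mod 47 = 27^2 * 13 = 24*13 = 30
  -> B = 30
s = B^a = 30^10 mod 47  (bits of 10 = 1010)
  bit 0 = 1: r = r^2 * 30 mod 47 = 1^2 * 30 = 1*30 = 30
  bit 1 = 0: r = r^2 mod 47 = 30^2 = 7
  bit 2 = 1: r = r^2 * 30 mod 47 = 7^2 * 30 = 2*30 = 13
  bit 3 = 0: r = r^2 mod 47 = 13^2 = 28
  -> s = B^a = 28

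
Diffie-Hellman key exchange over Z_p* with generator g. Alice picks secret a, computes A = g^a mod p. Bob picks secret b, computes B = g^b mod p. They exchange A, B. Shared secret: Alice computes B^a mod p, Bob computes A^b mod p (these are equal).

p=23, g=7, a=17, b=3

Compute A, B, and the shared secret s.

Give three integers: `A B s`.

Answer: 19 21 5

Derivation:
A = 7^17 mod 23  (bits of 17 = 10001)
  bit 0 = 1: r = r^2 * 7 mod 23 = 1^2 * 7 = 1*7 = 7
  bit 1 = 0: r = r^2 mod 23 = 7^2 = 3
  bit 2 = 0: r = r^2 mod 23 = 3^2 = 9
  bit 3 = 0: r = r^2 mod 23 = 9^2 = 12
  bit 4 = 1: r = r^2 * 7 mod 23 = 12^2 * 7 = 6*7 = 19
  -> A = 19
B = 7^3 mod 23  (bits of 3 = 11)
  bit 0 = 1: r = r^2 * 7 mod 23 = 1^2 * 7 = 1*7 = 7
  bit 1 = 1: r = r^2 * 7 mod 23 = 7^2 * 7 = 3*7 = 21
  -> B = 21
s = B^a = 21^17 mod 23  (bits of 17 = 10001)
  bit 0 = 1: r = r^2 * 21 mod 23 = 1^2 * 21 = 1*21 = 21
  bit 1 = 0: r = r^2 mod 23 = 21^2 = 4
  bit 2 = 0: r = r^2 mod 23 = 4^2 = 16
  bit 3 = 0: r = r^2 mod 23 = 16^2 = 3
  bit 4 = 1: r = r^2 * 21 mod 23 = 3^2 * 21 = 9*21 = 5
  -> s = B^a = 5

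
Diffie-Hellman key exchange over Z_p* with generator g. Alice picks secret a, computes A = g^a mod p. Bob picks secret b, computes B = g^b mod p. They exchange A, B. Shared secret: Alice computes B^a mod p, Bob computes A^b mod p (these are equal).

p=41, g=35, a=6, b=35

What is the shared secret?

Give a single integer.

Answer: 32

Derivation:
A = 35^6 mod 41  (bits of 6 = 110)
  bit 0 = 1: r = r^2 * 35 mod 41 = 1^2 * 35 = 1*35 = 35
  bit 1 = 1: r = r^2 * 35 mod 41 = 35^2 * 35 = 36*35 = 30
  bit 2 = 0: r = r^2 mod 41 = 30^2 = 39
  -> A = 39
B = 35^35 mod 41  (bits of 35 = 100011)
  bit 0 = 1: r = r^2 * 35 mod 41 = 1^2 * 35 = 1*35 = 35
  bit 1 = 0: r = r^2 mod 41 = 35^2 = 36
  bit 2 = 0: r = r^2 mod 41 = 36^2 = 25
  bit 3 = 0: r = r^2 mod 41 = 25^2 = 10
  bit 4 = 1: r = r^2 * 35 mod 41 = 10^2 * 35 = 18*35 = 15
  bit 5 = 1: r = r^2 * 35 mod 41 = 15^2 * 35 = 20*35 = 3
  -> B = 3
s = B^a = 3^6 mod 41  (bits of 6 = 110)
  bit 0 = 1: r = r^2 * 3 mod 41 = 1^2 * 3 = 1*3 = 3
  bit 1 = 1: r = r^2 * 3 mod 41 = 3^2 * 3 = 9*3 = 27
  bit 2 = 0: r = r^2 mod 41 = 27^2 = 32
  -> s = B^a = 32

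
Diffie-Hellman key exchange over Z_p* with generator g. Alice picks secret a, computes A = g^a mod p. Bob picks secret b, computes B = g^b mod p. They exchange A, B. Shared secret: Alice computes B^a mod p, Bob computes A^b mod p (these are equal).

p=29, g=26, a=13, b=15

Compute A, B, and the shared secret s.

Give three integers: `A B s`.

A = 26^13 mod 29  (bits of 13 = 1101)
  bit 0 = 1: r = r^2 * 26 mod 29 = 1^2 * 26 = 1*26 = 26
  bit 1 = 1: r = r^2 * 26 mod 29 = 26^2 * 26 = 9*26 = 2
  bit 2 = 0: r = r^2 mod 29 = 2^2 = 4
  bit 3 = 1: r = r^2 * 26 mod 29 = 4^2 * 26 = 16*26 = 10
  -> A = 10
B = 26^15 mod 29  (bits of 15 = 1111)
  bit 0 = 1: r = r^2 * 26 mod 29 = 1^2 * 26 = 1*26 = 26
  bit 1 = 1: r = r^2 * 26 mod 29 = 26^2 * 26 = 9*26 = 2
  bit 2 = 1: r = r^2 * 26 mod 29 = 2^2 * 26 = 4*26 = 17
  bit 3 = 1: r = r^2 * 26 mod 29 = 17^2 * 26 = 28*26 = 3
  -> B = 3
s = B^a = 3^13 mod 29  (bits of 13 = 1101)
  bit 0 = 1: r = r^2 * 3 mod 29 = 1^2 * 3 = 1*3 = 3
  bit 1 = 1: r = r^2 * 3 mod 29 = 3^2 * 3 = 9*3 = 27
  bit 2 = 0: r = r^2 mod 29 = 27^2 = 4
  bit 3 = 1: r = r^2 * 3 mod 29 = 4^2 * 3 = 16*3 = 19
  -> s = B^a = 19

Answer: 10 3 19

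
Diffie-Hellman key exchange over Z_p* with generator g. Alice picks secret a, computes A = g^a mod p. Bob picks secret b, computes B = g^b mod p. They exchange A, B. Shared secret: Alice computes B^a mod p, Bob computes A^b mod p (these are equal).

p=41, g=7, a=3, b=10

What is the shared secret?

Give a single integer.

A = 7^3 mod 41  (bits of 3 = 11)
  bit 0 = 1: r = r^2 * 7 mod 41 = 1^2 * 7 = 1*7 = 7
  bit 1 = 1: r = r^2 * 7 mod 41 = 7^2 * 7 = 8*7 = 15
  -> A = 15
B = 7^10 mod 41  (bits of 10 = 1010)
  bit 0 = 1: r = r^2 * 7 mod 41 = 1^2 * 7 = 1*7 = 7
  bit 1 = 0: r = r^2 mod 41 = 7^2 = 8
  bit 2 = 1: r = r^2 * 7 mod 41 = 8^2 * 7 = 23*7 = 38
  bit 3 = 0: r = r^2 mod 41 = 38^2 = 9
  -> B = 9
s = B^a = 9^3 mod 41  (bits of 3 = 11)
  bit 0 = 1: r = r^2 * 9 mod 41 = 1^2 * 9 = 1*9 = 9
  bit 1 = 1: r = r^2 * 9 mod 41 = 9^2 * 9 = 40*9 = 32
  -> s = B^a = 32

Answer: 32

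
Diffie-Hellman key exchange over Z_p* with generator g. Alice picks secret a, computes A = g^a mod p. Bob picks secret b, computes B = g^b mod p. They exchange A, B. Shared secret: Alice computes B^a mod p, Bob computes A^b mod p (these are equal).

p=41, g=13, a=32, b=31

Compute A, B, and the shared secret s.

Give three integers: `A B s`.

Answer: 37 6 37

Derivation:
A = 13^32 mod 41  (bits of 32 = 100000)
  bit 0 = 1: r = r^2 * 13 mod 41 = 1^2 * 13 = 1*13 = 13
  bit 1 = 0: r = r^2 mod 41 = 13^2 = 5
  bit 2 = 0: r = r^2 mod 41 = 5^2 = 25
  bit 3 = 0: r = r^2 mod 41 = 25^2 = 10
  bit 4 = 0: r = r^2 mod 41 = 10^2 = 18
  bit 5 = 0: r = r^2 mod 41 = 18^2 = 37
  -> A = 37
B = 13^31 mod 41  (bits of 31 = 11111)
  bit 0 = 1: r = r^2 * 13 mod 41 = 1^2 * 13 = 1*13 = 13
  bit 1 = 1: r = r^2 * 13 mod 41 = 13^2 * 13 = 5*13 = 24
  bit 2 = 1: r = r^2 * 13 mod 41 = 24^2 * 13 = 2*13 = 26
  bit 3 = 1: r = r^2 * 13 mod 41 = 26^2 * 13 = 20*13 = 14
  bit 4 = 1: r = r^2 * 13 mod 41 = 14^2 * 13 = 32*13 = 6
  -> B = 6
s = B^a = 6^32 mod 41  (bits of 32 = 100000)
  bit 0 = 1: r = r^2 * 6 mod 41 = 1^2 * 6 = 1*6 = 6
  bit 1 = 0: r = r^2 mod 41 = 6^2 = 36
  bit 2 = 0: r = r^2 mod 41 = 36^2 = 25
  bit 3 = 0: r = r^2 mod 41 = 25^2 = 10
  bit 4 = 0: r = r^2 mod 41 = 10^2 = 18
  bit 5 = 0: r = r^2 mod 41 = 18^2 = 37
  -> s = B^a = 37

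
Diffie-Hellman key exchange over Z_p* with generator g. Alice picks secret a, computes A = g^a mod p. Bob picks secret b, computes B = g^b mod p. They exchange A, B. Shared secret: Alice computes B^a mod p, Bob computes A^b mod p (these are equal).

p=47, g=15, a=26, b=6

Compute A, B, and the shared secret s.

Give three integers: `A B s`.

Answer: 9 34 12

Derivation:
A = 15^26 mod 47  (bits of 26 = 11010)
  bit 0 = 1: r = r^2 * 15 mod 47 = 1^2 * 15 = 1*15 = 15
  bit 1 = 1: r = r^2 * 15 mod 47 = 15^2 * 15 = 37*15 = 38
  bit 2 = 0: r = r^2 mod 47 = 38^2 = 34
  bit 3 = 1: r = r^2 * 15 mod 47 = 34^2 * 15 = 28*15 = 44
  bit 4 = 0: r = r^2 mod 47 = 44^2 = 9
  -> A = 9
B = 15^6 mod 47  (bits of 6 = 110)
  bit 0 = 1: r = r^2 * 15 mod 47 = 1^2 * 15 = 1*15 = 15
  bit 1 = 1: r = r^2 * 15 mod 47 = 15^2 * 15 = 37*15 = 38
  bit 2 = 0: r = r^2 mod 47 = 38^2 = 34
  -> B = 34
s = B^a = 34^26 mod 47  (bits of 26 = 11010)
  bit 0 = 1: r = r^2 * 34 mod 47 = 1^2 * 34 = 1*34 = 34
  bit 1 = 1: r = r^2 * 34 mod 47 = 34^2 * 34 = 28*34 = 12
  bit 2 = 0: r = r^2 mod 47 = 12^2 = 3
  bit 3 = 1: r = r^2 * 34 mod 47 = 3^2 * 34 = 9*34 = 24
  bit 4 = 0: r = r^2 mod 47 = 24^2 = 12
  -> s = B^a = 12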